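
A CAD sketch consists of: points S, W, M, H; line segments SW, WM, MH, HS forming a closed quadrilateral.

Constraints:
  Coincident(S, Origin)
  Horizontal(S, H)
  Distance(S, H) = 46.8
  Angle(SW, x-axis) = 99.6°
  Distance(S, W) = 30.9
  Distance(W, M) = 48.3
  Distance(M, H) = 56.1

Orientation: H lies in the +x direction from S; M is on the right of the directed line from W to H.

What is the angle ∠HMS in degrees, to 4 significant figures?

51.74°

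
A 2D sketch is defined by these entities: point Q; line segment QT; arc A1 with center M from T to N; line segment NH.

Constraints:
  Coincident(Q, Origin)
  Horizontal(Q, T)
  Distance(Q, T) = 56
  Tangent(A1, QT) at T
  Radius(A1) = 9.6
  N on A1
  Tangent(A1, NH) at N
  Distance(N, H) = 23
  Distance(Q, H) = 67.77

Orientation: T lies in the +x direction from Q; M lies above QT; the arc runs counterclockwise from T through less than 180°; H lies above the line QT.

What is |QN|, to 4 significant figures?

66.35

Checks: Q.y = 0.00, T.y = 0.00 ✓; |MN| = 9.600 ✓; ∠(MN, NH) = 90.00° ✓; |NH| = 23.00 ✓; |QH| = 67.77 ✓.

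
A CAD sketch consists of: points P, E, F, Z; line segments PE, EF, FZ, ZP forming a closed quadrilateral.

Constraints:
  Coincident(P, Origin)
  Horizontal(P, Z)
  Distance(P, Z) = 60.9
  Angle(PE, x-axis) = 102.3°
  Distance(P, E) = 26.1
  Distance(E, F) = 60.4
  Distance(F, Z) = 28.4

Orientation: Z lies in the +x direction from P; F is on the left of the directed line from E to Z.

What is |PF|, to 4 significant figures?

61.42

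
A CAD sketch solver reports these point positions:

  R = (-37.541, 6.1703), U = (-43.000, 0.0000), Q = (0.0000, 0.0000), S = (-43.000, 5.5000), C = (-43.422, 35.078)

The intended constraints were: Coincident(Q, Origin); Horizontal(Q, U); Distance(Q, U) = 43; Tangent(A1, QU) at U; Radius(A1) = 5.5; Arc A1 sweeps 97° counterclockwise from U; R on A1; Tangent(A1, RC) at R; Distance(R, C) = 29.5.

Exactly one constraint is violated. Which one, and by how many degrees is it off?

Tangent(A1, RC) at R — off by 4.50°.

Q = (0.00, 0.00) ✓; Q.y = 0.00, U.y = 0.00 ✓; |QU| = 43.00 ✓; ∠(SU, UQ) = 90.00° ✓; |SU| = 5.500 ✓; bearing(S→R) − bearing(S→U) = 97.00° ✓; |SR| = 5.500 ✓; ∠(SR, RC) = 85.50° ✗; |RC| = 29.50 ✓.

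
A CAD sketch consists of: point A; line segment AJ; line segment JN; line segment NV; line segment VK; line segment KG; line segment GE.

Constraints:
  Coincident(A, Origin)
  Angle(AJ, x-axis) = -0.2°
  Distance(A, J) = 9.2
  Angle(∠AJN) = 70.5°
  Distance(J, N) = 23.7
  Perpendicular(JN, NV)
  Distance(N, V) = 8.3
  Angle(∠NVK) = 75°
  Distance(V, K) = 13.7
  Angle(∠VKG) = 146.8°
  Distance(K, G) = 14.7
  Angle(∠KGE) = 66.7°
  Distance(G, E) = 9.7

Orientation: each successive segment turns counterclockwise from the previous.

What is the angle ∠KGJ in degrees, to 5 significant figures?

47.952°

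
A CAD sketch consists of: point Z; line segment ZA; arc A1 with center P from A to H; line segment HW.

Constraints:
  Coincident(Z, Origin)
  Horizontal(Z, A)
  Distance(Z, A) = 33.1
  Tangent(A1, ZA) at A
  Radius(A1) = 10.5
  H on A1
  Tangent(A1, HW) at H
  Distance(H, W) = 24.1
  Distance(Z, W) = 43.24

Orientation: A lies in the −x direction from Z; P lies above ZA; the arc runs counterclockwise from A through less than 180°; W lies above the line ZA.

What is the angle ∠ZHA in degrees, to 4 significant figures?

105.7°

Checks: Z.y = 0.00, A.y = 0.00 ✓; |PH| = 10.50 ✓; ∠(PH, HW) = 90.00° ✓; |HW| = 24.10 ✓; |ZW| = 43.24 ✓.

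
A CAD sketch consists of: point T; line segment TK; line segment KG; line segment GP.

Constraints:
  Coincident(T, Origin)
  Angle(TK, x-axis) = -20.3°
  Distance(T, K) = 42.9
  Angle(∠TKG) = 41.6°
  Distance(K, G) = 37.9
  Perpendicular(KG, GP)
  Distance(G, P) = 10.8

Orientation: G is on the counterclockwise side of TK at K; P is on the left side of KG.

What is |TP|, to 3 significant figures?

18.6

T is at the origin; TK runs at -20.3° with length 42.9, so K = 42.9·(cos -20.3°, sin -20.3°) = (40.2, -14.9). ∠TKG = 41.6°, so KG runs at -20.3° + (180° − 41.6°) = 118° from the x-axis; with |KG| = 37.9, G = K + 37.9·(cos 118°, sin 118°) = (22.4, 18.5). KG ⟂ GP; with |GP| = 10.8 on the left of KG, P = G + 10.8·(-0.882, -0.471) = (12.9, 13.5). Then |TP| = |P − T| = 18.6.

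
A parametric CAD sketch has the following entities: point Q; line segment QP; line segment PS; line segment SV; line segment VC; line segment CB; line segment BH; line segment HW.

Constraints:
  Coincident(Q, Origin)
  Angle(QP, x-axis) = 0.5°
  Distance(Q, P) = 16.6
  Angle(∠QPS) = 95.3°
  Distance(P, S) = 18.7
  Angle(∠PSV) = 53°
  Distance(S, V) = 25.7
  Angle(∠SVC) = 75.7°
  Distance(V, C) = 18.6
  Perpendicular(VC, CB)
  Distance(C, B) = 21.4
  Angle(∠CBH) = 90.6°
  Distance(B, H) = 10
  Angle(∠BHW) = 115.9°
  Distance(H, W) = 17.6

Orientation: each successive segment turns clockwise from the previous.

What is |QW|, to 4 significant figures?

8.792

Q is at the origin; QP runs at 0.5° with length 16.6, so P = (16.60, 0.1449). ∠QPS = 95.3° gives PS at -84.20° from the x-axis; with |PS| = 18.7, S = (18.49, -18.46). ∠PSV = 53.0° gives SV at 148.8° from the x-axis; with |SV| = 25.7, V = (-3.494, -5.146). ∠SVC = 75.7° gives VC at 44.50° from the x-axis; with |VC| = 18.6, C = (9.773, 7.891). VC is perpendicular to CB, so CB runs at -45.50°; with |CB| = 21.4, B = (24.77, -7.373). ∠CBH = 90.6° gives BH at -134.9° from the x-axis; with |BH| = 10.0, H = (17.71, -14.46). ∠BHW = 115.9° gives HW at 161.0° from the x-axis; with |HW| = 17.6, W = (1.072, -8.726). Then |QW| = |W − Q| = 8.792.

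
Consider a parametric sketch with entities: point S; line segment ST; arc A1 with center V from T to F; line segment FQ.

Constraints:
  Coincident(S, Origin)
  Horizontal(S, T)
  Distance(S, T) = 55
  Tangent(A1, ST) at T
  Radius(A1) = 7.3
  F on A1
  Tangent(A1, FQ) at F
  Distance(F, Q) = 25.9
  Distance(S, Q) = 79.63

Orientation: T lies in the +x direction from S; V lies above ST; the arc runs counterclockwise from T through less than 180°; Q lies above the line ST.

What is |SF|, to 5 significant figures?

61.065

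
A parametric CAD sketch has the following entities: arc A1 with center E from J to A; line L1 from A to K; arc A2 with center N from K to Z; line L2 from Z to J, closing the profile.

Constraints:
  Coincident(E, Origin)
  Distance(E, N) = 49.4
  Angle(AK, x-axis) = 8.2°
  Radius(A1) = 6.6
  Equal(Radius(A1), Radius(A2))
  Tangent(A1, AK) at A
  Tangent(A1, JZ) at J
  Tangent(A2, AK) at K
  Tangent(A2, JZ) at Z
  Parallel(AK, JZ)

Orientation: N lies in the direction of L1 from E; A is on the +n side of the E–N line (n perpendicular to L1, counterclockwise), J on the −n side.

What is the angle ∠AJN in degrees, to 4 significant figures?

82.39°

The slot axis is L1's direction at 8.2°, so u = (cos 8.2°, sin 8.2°) = (0.9898, 0.1426) and n = (−sin 8.2°, cos 8.2°) = (-0.1426, 0.9898). E is at the origin and N lies 49.4 along u from E, so N = 49.4·u = (48.89, 7.046). Tangency of A1 to both parallel lines with radius 6.6 puts A and J at E ± 6.6·n: A = (-0.9414, 6.533), J = (0.9414, -6.533). Then cos ∠AJN = JA·JN / (|JA||JN|), giving 82.39°.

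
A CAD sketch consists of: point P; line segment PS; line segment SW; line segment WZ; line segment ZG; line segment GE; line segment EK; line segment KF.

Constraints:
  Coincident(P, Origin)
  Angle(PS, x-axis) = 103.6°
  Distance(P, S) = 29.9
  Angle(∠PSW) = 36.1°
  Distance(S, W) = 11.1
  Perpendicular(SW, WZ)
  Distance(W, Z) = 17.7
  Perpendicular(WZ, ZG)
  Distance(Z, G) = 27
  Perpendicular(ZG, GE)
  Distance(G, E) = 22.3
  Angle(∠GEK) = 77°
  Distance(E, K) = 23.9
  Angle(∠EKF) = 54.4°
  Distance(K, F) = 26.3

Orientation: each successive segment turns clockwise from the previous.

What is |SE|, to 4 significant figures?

16.55

WZ is perpendicular to ZG, so ZG runs at 139.7°; with |ZG| = 27.0, G = (-30.61, 25.85). ZG is perpendicular to GE, so GE runs at 49.70°; with |GE| = 22.3, E = (-16.18, 42.85). Then |SE| = |E − S| = 16.55.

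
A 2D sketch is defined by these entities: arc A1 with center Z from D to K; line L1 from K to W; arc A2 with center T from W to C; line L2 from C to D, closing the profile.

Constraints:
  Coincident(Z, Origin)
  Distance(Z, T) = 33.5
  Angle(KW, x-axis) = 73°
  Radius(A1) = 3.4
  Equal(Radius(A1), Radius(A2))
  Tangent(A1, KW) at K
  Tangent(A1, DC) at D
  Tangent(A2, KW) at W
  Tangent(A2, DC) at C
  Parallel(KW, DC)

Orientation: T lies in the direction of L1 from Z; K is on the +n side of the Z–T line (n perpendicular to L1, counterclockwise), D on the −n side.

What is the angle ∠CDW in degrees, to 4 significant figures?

11.47°

The slot axis is L1's direction at 73.0°, so u = (cos 73.0°, sin 73.0°) = (0.2924, 0.9563) and n = (−sin 73.0°, cos 73.0°) = (-0.9563, 0.2924). Z is at the origin and T lies 33.5 along u from Z, so T = 33.5·u = (9.794, 32.04). Tangency of A1 to both parallel lines with radius 3.4 puts K and D at Z ± 3.4·n: K = (-3.251, 0.9941), D = (3.251, -0.9941). Equal radii place W and C the same way about T: W = T + 3.4·n = (6.543, 33.03), C = T − 3.4·n = (13.05, 31.04). Then cos ∠CDW = DC·DW / (|DC||DW|), giving 11.47°.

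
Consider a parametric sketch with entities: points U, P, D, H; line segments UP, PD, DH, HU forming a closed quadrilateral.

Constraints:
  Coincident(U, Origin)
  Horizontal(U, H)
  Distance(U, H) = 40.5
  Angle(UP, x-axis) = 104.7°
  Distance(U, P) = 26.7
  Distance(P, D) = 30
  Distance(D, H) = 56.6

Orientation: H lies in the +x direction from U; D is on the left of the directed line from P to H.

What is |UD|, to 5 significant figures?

50.539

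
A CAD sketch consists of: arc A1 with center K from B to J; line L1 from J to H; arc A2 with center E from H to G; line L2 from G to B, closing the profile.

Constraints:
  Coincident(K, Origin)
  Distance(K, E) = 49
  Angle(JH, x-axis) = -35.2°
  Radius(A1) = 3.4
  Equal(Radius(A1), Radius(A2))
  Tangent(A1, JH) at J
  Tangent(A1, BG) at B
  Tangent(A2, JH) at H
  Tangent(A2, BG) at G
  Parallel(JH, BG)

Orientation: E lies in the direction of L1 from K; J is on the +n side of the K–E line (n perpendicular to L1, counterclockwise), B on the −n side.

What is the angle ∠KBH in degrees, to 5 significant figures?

82.099°

The slot axis is L1's direction at -35.2°, so u = (cos -35.2°, sin -35.2°) = (0.81714, -0.57643) and n = (−sin -35.2°, cos -35.2°) = (0.57643, 0.81714). K is at the origin and E lies 49.0 along u from K, so E = 49.0·u = (40.040, -28.245). Tangency of A1 to both parallel lines with radius 3.4 puts J and B at K ± 3.4·n: J = (1.9599, 2.7783), B = (-1.9599, -2.7783). Equal radii place H and G the same way about E: H = E + 3.4·n = (42.000, -25.467), G = E − 3.4·n = (38.080, -31.023). Then cos ∠KBH = BK·BH / (|BK||BH|), giving 82.099°.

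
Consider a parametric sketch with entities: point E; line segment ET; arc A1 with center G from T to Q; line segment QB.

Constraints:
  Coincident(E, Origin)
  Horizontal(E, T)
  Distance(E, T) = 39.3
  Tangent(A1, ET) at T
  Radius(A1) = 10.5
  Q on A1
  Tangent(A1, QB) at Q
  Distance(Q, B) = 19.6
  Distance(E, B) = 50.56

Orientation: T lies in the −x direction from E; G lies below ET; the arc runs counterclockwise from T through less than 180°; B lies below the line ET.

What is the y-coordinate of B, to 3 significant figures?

-32.7

E is at the origin; ET is horizontal with |ET| = 39.3 and T on the −x side, so T = (-39.3, 0.00). The tangent condition forces GT to be normal to ET, so G = T + (0, -10.5) = (-39.3, -10.5). Since GQ ⟂ QB (tangency), |GB| = √(10.5² + 19.6²) = 22.2 regardless of where Q sits on A1. So B lies on both circle(E, 50.56) and circle(G, 22.2); the below-ET intersection is B = (-38.5, -32.7). Q is the foot of the tangent from B: Q = (-48.4, -15.8).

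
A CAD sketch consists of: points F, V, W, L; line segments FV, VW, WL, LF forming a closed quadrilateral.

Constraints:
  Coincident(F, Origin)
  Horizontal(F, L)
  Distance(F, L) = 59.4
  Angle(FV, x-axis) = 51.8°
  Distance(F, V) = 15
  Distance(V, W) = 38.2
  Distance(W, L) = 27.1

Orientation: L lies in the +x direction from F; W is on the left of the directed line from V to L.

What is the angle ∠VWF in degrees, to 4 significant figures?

9.446°

F is at the origin; F and L share the same y with |FL| = 59.4 and L in +x, so L = (59.4, 0). FV runs at 51.8° with |FV| = 15.0, so V = (9.276, 11.79). W is determined by |VW| = 38.2 and |WL| = 27.1 together: it lies at the intersection of circle(V, 38.2) and circle(L, 27.1). With |VL| = 51.49, the foot of the radical line on VL is 32.78 from V and the perpendicular offset is √(38.2² − 32.78²) = 19.61. Taking the left-of-VL solution: W = (45.68, 23.37).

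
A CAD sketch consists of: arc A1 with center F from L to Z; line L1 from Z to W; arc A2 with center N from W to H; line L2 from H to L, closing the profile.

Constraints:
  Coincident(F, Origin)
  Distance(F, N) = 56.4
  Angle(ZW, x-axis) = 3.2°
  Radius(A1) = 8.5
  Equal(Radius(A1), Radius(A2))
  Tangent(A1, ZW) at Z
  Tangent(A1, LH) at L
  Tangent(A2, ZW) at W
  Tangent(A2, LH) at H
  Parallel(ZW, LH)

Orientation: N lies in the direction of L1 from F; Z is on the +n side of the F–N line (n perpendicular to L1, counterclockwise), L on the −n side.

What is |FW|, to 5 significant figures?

57.037

Tangency of A1 to both parallel lines with radius 8.5 puts Z and L at F ± 8.5·n: Z = (-0.47448, 8.4867), L = (0.47448, -8.4867). Equal radii place W and H the same way about N: W = N + 8.5·n = (55.838, 11.635), H = N − 8.5·n = (56.787, -5.3384). Then |FW| = |W − F| = 57.037.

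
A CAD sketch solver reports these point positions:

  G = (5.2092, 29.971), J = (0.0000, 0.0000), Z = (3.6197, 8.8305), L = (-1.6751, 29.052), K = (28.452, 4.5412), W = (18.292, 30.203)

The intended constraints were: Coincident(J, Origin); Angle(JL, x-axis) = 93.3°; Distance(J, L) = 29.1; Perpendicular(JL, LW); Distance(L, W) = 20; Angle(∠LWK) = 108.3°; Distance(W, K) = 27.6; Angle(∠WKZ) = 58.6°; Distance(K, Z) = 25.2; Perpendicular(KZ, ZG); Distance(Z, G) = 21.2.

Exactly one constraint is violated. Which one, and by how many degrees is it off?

Perpendicular(KZ, ZG) — off by 5.50°.

J = (0.00, 0.00) ✓; JL at 93.30° ✓; |JL| = 29.10 ✓; ∠(JL, LW) = 90.00° ✓; |LW| = 20.00 ✓; ∠LWK = 108.3° ✓; |WK| = 27.60 ✓; ∠WKZ = 58.60° ✓; |KZ| = 25.20 ✓; ∠(KZ, ZG) = 84.50° ✗; |ZG| = 21.20 ✓.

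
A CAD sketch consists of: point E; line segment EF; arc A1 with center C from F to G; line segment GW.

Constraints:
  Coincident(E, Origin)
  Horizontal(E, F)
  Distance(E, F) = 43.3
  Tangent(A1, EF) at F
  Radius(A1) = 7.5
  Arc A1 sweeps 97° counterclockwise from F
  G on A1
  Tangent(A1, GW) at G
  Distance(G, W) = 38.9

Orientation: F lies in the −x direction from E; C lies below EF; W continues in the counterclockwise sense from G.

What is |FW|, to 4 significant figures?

47.10

On A1, F sits at bearing 90° from C; a 97° counterclockwise sweep puts G at bearing 187°, so G = C + 7.5·(cos 187°, sin 187°) = (-50.74, -8.414). Since A1 is tangent to GW there, CG ⟂ GW, so GW runs along (−sin 187°, cos 187°); with |GW| = 38.9, W = (-46.00, -47.02). Then |FW| = |W − F| = 47.10.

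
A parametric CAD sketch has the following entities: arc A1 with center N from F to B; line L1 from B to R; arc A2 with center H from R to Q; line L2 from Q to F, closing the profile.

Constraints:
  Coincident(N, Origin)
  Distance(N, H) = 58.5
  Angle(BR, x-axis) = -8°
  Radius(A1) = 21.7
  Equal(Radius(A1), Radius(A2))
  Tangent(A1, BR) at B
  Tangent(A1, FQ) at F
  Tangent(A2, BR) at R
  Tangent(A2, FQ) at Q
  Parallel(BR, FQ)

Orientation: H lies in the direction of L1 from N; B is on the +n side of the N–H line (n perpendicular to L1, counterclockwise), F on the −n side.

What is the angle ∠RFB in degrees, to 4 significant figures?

53.43°

Tangency of A1 to both parallel lines with radius 21.7 puts B and F at N ± 21.7·n: B = (3.020, 21.49), F = (-3.020, -21.49). Equal radii place R and Q the same way about H: R = H + 21.7·n = (60.95, 13.35), Q = H − 21.7·n = (54.91, -29.63). Then cos ∠RFB = FR·FB / (|FR||FB|), giving 53.43°.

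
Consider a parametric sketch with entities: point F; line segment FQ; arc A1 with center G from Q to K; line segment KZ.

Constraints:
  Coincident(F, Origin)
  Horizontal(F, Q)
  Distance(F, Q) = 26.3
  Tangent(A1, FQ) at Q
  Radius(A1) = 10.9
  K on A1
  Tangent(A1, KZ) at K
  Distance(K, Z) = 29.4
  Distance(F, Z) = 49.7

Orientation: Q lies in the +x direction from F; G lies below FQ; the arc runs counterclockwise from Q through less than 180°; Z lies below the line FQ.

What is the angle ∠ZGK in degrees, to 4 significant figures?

69.66°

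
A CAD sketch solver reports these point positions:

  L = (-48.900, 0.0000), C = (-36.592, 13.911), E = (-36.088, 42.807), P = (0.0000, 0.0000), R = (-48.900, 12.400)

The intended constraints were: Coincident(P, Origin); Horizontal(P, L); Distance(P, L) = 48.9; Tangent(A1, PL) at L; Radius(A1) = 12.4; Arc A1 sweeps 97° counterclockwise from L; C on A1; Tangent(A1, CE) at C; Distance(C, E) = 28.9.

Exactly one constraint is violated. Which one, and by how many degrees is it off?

Tangent(A1, CE) at C — off by 8.00°.

P = (0.00, 0.00) ✓; P.y = 0.00, L.y = 0.00 ✓; |PL| = 48.90 ✓; ∠(RL, LP) = 90.00° ✓; |RL| = 12.40 ✓; bearing(R→C) − bearing(R→L) = 97.00° ✓; |RC| = 12.40 ✓; ∠(RC, CE) = 98.00° ✗; |CE| = 28.90 ✓.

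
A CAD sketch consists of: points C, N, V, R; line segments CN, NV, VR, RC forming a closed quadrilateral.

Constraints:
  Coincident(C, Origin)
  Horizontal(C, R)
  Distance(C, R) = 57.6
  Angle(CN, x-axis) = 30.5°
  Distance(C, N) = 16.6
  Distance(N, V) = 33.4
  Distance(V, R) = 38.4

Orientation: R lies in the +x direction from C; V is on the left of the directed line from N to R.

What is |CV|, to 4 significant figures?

49.57

Checks: |NV| = 33.40 ✓; |VR| = 38.40 ✓.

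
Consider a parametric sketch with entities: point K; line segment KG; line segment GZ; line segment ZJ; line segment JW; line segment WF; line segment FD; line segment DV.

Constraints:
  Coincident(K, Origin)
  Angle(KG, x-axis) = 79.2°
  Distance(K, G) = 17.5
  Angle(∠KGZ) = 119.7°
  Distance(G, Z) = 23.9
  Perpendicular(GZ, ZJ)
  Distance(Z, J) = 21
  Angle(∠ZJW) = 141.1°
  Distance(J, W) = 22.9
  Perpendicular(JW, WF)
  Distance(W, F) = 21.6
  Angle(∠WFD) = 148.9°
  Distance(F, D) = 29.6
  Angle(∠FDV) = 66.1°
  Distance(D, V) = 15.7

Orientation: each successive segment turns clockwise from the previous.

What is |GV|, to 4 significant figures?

2.298

K is at the origin; KG runs at 79.2° with length 17.5, so G = (3.279, 17.19). ∠KGZ = 119.7° gives GZ at 18.90° from the x-axis; with |GZ| = 23.9, Z = (25.89, 24.93). The perpendicularity gives ZJ at right angles to GZ, so ZJ runs at -71.10°; with |ZJ| = 21.0, J = (32.69, 5.064). ∠ZJW = 141.1° gives JW at -110.0° from the x-axis; with |JW| = 22.9, W = (24.86, -16.46). JW ⟂ WF, so WF runs at 160.0°; with |WF| = 21.6, F = (4.563, -9.067). ∠WFD = 148.9° gives FD at 128.9° from the x-axis; with |FD| = 29.6, D = (-14.02, 13.97). ∠FDV = 66.1° gives DV at 15.00° from the x-axis; with |DV| = 15.7, V = (1.141, 18.03). Then |GV| = |V − G| = 2.298.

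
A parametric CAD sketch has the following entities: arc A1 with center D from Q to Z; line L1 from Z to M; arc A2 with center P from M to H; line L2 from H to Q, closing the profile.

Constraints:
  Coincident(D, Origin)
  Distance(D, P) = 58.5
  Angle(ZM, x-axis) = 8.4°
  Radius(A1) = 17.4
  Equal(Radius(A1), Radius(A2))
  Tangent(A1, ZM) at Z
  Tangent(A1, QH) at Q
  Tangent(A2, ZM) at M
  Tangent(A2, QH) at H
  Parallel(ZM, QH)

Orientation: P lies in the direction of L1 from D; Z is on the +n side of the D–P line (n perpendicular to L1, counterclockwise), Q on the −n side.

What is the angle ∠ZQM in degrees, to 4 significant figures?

59.25°

The slot axis is L1's direction at 8.4°, so u = (cos 8.4°, sin 8.4°) = (0.9893, 0.1461) and n = (−sin 8.4°, cos 8.4°) = (-0.1461, 0.9893). D is at the origin and P lies 58.5 along u from D, so P = 58.5·u = (57.87, 8.546). Tangency of A1 to both parallel lines with radius 17.4 puts Z and Q at D ± 17.4·n: Z = (-2.542, 17.21), Q = (2.542, -17.21). Equal radii place M and H the same way about P: M = P + 17.4·n = (55.33, 25.76), H = P − 17.4·n = (60.41, -8.667). Then cos ∠ZQM = QZ·QM / (|QZ||QM|), giving 59.25°.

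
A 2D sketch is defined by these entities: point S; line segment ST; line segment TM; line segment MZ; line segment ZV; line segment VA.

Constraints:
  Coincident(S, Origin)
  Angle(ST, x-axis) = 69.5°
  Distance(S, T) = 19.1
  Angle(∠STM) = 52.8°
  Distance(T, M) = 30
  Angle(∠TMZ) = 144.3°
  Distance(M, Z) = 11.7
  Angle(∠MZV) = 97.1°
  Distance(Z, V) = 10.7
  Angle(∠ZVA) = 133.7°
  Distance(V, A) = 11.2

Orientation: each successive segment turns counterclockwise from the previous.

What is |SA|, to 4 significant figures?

12.64

S is at the origin; ST runs at 69.5° with length 19.1, so T = (6.689, 17.89). ∠STM = 52.8° gives TM at -163.3° from the x-axis; with |TM| = 30.0, M = (-22.05, 9.270). ∠TMZ = 144.3° gives MZ at -127.6° from the x-axis; with |MZ| = 11.7, Z = (-29.18, -0.0001656). ∠MZV = 97.1° gives ZV at -44.70° from the x-axis; with |ZV| = 10.7, V = (-21.58, -7.526). ∠ZVA = 133.7° gives VA at 1.600° from the x-axis; with |VA| = 11.2, A = (-10.38, -7.214). Then |SA| = |A − S| = 12.64.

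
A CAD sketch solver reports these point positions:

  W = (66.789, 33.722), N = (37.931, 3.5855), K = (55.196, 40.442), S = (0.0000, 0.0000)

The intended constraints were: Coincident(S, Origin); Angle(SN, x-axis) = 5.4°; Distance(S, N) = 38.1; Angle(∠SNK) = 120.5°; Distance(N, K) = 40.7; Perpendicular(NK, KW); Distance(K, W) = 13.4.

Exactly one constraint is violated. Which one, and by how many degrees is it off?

Perpendicular(NK, KW) — off by 5.00°.

S = (0.00, 0.00) ✓; SN at 5.400° ✓; |SN| = 38.10 ✓; ∠SNK = 120.5° ✓; |NK| = 40.70 ✓; ∠(NK, KW) = 95.00° ✗; |KW| = 13.40 ✓.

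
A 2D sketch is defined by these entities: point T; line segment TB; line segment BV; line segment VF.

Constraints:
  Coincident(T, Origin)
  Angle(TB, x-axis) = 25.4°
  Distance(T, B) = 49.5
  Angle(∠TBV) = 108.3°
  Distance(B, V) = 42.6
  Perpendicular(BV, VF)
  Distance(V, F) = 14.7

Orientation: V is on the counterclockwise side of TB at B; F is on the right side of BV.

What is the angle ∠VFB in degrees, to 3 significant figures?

71.0°

T is at the origin; TB runs at 25.4° with length 49.5, so B = 49.5·(cos 25.4°, sin 25.4°) = (44.7, 21.2). ∠TBV = 108.3°, so BV runs at 25.4° + (180° − 108.3°) = 97.1° from the x-axis; with |BV| = 42.6, V = B + 42.6·(cos 97.1°, sin 97.1°) = (39.4, 63.5). The perpendicularity gives VF at right angles to BV; with |VF| = 14.7 on the right of BV, F = V + 14.7·(0.992, 0.124) = (54.0, 65.3). Then cos ∠VFB = FV·FB / (|FV||FB|), giving 71.0°.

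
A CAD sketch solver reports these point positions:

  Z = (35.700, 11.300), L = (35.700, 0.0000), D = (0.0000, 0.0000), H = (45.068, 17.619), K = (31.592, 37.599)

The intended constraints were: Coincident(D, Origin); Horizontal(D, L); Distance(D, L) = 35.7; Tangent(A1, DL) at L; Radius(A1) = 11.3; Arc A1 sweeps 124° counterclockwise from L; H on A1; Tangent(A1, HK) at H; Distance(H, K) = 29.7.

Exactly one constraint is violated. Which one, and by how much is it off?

Distance(H, K) = 29.7 — off by 5.60.

D = (0.00, 0.00) ✓; D.y = 0.00, L.y = 0.00 ✓; |DL| = 35.70 ✓; ∠(ZL, LD) = 90.00° ✓; |ZL| = 11.30 ✓; bearing(Z→H) − bearing(Z→L) = 124.0° ✓; |ZH| = 11.30 ✓; ∠(ZH, HK) = 90.00° ✓; |HK| = 24.10 ✗.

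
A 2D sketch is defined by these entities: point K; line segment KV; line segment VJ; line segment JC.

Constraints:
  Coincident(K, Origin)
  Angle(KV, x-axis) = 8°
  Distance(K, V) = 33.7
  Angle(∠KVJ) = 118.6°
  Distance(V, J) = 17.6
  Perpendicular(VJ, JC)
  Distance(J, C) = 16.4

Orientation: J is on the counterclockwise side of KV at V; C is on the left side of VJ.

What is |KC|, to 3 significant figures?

36.2

K is at the origin; KV runs at 8.0° with length 33.7, so V = 33.7·(cos 8.0°, sin 8.0°) = (33.4, 4.69). ∠KVJ = 118.6°, so VJ runs at 8.0° + (180° − 118.6°) = 69.4° from the x-axis; with |VJ| = 17.6, J = V + 17.6·(cos 69.4°, sin 69.4°) = (39.6, 21.2). VJ ⟂ JC; with |JC| = 16.4 on the left of VJ, C = J + 16.4·(-0.936, 0.352) = (24.2, 26.9). Then |KC| = |C − K| = 36.2.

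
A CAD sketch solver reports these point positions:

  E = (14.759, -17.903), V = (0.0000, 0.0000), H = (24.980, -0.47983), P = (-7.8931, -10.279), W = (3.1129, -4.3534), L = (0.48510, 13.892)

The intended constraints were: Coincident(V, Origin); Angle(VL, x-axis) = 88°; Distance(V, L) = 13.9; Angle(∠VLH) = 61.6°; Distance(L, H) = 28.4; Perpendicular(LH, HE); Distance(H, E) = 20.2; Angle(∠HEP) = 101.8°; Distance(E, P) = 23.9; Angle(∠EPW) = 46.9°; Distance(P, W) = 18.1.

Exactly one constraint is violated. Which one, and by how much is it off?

Distance(P, W) = 18.1 — off by 5.60.

V = (0.00, 0.00) ✓; VL at 88.00° ✓; |VL| = 13.90 ✓; ∠VLH = 61.60° ✓; |LH| = 28.40 ✓; ∠(LH, HE) = 90.00° ✓; |HE| = 20.20 ✓; ∠HEP = 101.8° ✓; |EP| = 23.90 ✓; ∠EPW = 46.90° ✓; |PW| = 12.50 ✗.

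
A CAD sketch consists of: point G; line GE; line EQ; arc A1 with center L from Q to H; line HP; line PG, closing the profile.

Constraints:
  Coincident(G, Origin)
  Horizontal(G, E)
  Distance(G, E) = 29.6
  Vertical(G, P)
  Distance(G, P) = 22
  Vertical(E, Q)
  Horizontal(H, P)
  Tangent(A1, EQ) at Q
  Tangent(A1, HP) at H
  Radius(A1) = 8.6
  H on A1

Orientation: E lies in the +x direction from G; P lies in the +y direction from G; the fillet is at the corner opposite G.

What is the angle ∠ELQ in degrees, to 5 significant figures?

57.308°

G is at the origin; GE is horizontal with |GE| = 29.6 and E on the +x side, so E = (29.600, 0.0000). G and P share the same x with |GP| = 22.0 and P on the +y side, so P = (0.0000, 22.000). The virtual corner opposite G is at (29.600, 22.000). A1 meets EQ tangentially, so LQ is at right angles to EQ and A1 meets HP tangentially, so LH is at right angles to HP, with radius 8.6, so the center L sits 8.6 in from both sides at L = (21.000, 13.400). That places the tangent points at Q = (29.600, 13.400) on EQ and H = (21.000, 22.000) on HP. Then cos ∠ELQ = LE·LQ / (|LE||LQ|), giving 57.308°.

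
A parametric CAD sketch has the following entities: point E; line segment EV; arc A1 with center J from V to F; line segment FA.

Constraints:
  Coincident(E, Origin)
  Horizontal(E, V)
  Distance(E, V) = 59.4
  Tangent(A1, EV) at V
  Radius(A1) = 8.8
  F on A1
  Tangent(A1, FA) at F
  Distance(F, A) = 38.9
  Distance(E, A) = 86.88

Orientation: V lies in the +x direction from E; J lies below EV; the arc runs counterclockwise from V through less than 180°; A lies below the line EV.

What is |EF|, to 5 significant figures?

53.849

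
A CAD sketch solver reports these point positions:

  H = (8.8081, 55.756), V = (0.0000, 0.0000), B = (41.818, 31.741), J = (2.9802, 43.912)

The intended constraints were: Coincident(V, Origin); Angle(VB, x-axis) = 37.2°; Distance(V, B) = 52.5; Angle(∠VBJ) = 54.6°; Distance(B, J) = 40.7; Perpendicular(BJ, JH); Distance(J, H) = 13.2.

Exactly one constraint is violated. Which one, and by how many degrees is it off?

Perpendicular(BJ, JH) — off by 8.80°.

V = (0.00, 0.00) ✓; VB at 37.20° ✓; |VB| = 52.50 ✓; ∠VBJ = 54.60° ✓; |BJ| = 40.70 ✓; ∠(BJ, JH) = 98.80° ✗; |JH| = 13.20 ✓.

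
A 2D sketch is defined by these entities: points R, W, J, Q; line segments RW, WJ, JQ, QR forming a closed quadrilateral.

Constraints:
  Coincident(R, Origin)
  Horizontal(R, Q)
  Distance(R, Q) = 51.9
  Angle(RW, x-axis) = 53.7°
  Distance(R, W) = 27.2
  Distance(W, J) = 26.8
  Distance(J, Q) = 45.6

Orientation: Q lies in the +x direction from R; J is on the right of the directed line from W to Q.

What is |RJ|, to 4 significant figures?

7.097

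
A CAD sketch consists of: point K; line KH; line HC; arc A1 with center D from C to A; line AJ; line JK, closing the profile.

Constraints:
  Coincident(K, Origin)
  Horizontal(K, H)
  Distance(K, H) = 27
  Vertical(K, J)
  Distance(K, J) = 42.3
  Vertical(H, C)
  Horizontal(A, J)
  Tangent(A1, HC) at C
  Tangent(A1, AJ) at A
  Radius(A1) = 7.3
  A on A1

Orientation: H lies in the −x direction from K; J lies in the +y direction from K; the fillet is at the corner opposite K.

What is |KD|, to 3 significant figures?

40.2

K is at the origin; K and H share the same y with |KH| = 27.0 and H on the −x side, so H = (-27.0, 0.00). KJ is vertical with |KJ| = 42.3 and J on the +y side, so J = (0.00, 42.3). The virtual corner opposite K is at (-27.0, 42.3). The tangent condition forces DC to be normal to HC and the tangent condition forces DA to be normal to AJ, with radius 7.3, so the center D sits 7.3 in from both sides at D = (-19.7, 35.0). Then |KD| = |D − K| = 40.2.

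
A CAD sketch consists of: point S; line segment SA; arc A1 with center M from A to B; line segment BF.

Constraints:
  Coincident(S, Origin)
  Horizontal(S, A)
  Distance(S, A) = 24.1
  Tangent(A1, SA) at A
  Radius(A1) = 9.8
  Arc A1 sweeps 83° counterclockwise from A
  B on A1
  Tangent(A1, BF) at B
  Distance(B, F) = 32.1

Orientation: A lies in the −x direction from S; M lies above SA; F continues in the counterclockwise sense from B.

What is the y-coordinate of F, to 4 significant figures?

40.47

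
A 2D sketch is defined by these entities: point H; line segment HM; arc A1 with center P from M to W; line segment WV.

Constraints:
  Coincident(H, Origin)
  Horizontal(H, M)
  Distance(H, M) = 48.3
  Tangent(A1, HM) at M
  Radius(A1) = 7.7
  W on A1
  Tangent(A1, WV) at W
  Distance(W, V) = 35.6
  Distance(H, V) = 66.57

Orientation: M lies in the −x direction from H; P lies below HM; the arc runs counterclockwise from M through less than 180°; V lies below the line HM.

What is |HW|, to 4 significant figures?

56.61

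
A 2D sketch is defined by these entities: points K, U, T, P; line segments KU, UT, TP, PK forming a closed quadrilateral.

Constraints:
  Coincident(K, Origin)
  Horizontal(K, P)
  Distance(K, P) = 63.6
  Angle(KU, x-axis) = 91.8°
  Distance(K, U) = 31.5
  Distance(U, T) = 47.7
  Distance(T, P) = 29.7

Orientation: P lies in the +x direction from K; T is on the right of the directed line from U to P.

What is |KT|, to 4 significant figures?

33.93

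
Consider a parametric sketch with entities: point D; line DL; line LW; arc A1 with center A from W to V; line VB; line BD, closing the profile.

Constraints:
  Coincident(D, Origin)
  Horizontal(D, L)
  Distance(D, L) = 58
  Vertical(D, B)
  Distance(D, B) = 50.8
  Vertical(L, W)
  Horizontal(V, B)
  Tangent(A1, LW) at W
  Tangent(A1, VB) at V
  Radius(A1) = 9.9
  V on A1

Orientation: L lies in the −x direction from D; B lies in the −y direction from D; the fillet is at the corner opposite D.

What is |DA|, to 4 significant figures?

63.14

D and B share the same x with |DB| = 50.8 and B on the −y side, so B = (0.000, -50.80). The virtual corner opposite D is at (-58.00, -50.80). Since A1 is tangent to LW there, AW ⟂ LW and since A1 is tangent to VB there, AV ⟂ VB, with radius 9.9, so the center A sits 9.9 in from both sides at A = (-48.10, -40.90). Then |DA| = |A − D| = 63.14.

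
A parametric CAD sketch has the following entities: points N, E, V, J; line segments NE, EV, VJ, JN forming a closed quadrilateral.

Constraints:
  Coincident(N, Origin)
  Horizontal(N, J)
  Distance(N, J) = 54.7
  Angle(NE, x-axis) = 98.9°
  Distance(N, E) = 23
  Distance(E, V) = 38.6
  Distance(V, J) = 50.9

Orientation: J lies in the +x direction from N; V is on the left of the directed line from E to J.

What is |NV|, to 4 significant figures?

52.41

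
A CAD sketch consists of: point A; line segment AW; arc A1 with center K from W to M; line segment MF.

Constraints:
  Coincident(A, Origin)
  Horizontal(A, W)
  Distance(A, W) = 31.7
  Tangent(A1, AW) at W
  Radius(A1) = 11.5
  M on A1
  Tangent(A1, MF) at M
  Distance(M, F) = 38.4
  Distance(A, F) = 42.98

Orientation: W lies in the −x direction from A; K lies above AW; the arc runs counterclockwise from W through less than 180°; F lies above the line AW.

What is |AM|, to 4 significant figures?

22.24

Checks: |KM| = 11.50 ✓; ∠(KM, MF) = 90.00° ✓; |MF| = 38.40 ✓; |AF| = 42.98 ✓.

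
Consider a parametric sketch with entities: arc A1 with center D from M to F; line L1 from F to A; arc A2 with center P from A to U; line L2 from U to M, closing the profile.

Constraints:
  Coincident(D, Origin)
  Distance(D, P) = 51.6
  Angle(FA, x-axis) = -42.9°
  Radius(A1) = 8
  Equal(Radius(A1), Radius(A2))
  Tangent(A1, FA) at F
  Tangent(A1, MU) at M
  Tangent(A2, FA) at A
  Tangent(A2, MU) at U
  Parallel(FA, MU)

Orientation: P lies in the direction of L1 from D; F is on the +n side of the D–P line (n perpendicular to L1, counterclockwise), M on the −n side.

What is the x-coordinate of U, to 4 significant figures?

32.35

The slot axis is L1's direction at -42.9°, so u = (cos -42.9°, sin -42.9°) = (0.7325, -0.6807) and n = (−sin -42.9°, cos -42.9°) = (0.6807, 0.7325). D is at the origin and P lies 51.6 along u from D, so P = 51.6·u = (37.80, -35.13). Tangency of A1 to both parallel lines with radius 8.0 puts F and M at D ± 8.0·n: F = (5.446, 5.860), M = (-5.446, -5.860). Equal radii place A and U the same way about P: A = P + 8.0·n = (43.24, -29.26), U = P − 8.0·n = (32.35, -40.99). So U.x = 32.35.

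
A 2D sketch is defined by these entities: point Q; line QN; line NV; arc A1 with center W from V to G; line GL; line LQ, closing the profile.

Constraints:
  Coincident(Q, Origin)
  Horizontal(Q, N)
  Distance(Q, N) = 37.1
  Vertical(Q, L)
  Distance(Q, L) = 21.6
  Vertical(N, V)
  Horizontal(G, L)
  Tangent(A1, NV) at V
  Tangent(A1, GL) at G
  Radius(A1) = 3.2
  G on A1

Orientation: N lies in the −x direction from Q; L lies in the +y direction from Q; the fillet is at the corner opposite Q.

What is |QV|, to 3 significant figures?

41.4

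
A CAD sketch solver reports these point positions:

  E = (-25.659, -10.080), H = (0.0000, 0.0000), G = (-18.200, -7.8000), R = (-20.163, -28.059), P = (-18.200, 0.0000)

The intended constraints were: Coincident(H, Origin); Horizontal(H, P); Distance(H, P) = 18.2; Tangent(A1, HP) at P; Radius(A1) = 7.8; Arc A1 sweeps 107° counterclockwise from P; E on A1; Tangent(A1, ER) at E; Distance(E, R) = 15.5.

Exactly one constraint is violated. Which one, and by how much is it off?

Distance(E, R) = 15.5 — off by 3.30.

H = (0.00, 0.00) ✓; H.y = 0.00, P.y = 0.00 ✓; |HP| = 18.20 ✓; ∠(GP, PH) = 90.00° ✓; |GP| = 7.800 ✓; bearing(G→E) − bearing(G→P) = 107.0° ✓; |GE| = 7.800 ✓; ∠(GE, ER) = 90.00° ✓; |ER| = 18.80 ✗.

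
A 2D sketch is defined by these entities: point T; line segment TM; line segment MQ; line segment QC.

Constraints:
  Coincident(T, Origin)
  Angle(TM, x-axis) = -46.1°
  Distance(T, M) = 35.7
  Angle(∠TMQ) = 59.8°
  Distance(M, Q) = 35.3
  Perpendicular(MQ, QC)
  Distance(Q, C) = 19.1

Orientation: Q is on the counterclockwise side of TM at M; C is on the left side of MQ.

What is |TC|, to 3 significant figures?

21.0

T is at the origin; TM runs at -46.1° with length 35.7, so M = 35.7·(cos -46.1°, sin -46.1°) = (24.8, -25.7). ∠TMQ = 59.8°, so MQ runs at -46.1° + (180° − 59.8°) = 74.1° from the x-axis; with |MQ| = 35.3, Q = M + 35.3·(cos 74.1°, sin 74.1°) = (34.4, 8.23). MQ ⟂ QC; with |QC| = 19.1 on the left of MQ, C = Q + 19.1·(-0.962, 0.274) = (16.1, 13.5). Then |TC| = |C − T| = 21.0.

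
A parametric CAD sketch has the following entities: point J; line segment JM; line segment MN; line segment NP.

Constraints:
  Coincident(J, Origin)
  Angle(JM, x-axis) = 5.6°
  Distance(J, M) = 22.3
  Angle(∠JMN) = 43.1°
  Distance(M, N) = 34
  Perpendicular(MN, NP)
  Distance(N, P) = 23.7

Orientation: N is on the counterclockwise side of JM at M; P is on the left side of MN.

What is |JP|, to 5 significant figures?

19.635

∠JMN = 43.1°, so MN runs at 5.6° + (180° − 43.1°) = 142.50° from the x-axis; with |MN| = 34.0, N = M + 34.0·(cos 142.50°, sin 142.50°) = (-4.7804, 22.874). The perpendicularity gives NP at right angles to MN; with |NP| = 23.7 on the left of MN, P = N + 23.7·(-0.60876, -0.79335) = (-19.208, 4.0715). Then |JP| = |P − J| = 19.635.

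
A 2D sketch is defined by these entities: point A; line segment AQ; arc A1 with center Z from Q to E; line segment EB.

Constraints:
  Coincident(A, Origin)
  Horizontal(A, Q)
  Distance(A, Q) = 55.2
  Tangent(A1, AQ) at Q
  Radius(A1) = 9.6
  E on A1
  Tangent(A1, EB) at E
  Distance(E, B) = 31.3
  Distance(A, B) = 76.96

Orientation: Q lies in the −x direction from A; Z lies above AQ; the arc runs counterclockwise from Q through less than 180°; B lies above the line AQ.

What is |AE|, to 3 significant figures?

49.7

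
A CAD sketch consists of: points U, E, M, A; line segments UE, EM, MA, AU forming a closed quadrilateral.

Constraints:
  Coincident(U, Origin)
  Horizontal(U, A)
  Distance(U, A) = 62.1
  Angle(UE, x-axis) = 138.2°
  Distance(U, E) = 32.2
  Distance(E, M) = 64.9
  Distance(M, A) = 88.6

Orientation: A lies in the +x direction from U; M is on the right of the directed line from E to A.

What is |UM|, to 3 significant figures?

45.6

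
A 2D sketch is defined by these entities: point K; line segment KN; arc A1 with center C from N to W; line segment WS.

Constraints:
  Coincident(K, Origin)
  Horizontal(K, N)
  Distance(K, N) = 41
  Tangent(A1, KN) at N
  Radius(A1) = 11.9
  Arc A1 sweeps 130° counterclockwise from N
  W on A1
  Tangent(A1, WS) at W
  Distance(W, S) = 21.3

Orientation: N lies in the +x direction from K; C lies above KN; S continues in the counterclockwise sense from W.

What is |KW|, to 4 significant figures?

53.79

Since A1 is tangent to KN there, CN ⟂ KN, so C = N + (0, 11.9) = (41.00, 11.90). On A1, N sits at bearing -90° from C; a 130° counterclockwise sweep puts W at bearing 40°, so W = C + 11.9·(cos 40°, sin 40°) = (50.12, 19.55). Then |KW| = |W − K| = 53.79.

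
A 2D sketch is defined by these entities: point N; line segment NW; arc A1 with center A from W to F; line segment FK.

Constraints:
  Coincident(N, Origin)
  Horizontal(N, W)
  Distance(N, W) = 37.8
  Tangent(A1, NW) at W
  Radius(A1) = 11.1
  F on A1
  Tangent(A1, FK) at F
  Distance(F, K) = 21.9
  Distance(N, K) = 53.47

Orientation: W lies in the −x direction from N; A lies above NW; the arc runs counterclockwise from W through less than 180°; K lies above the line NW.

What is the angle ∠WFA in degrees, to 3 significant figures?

29.1°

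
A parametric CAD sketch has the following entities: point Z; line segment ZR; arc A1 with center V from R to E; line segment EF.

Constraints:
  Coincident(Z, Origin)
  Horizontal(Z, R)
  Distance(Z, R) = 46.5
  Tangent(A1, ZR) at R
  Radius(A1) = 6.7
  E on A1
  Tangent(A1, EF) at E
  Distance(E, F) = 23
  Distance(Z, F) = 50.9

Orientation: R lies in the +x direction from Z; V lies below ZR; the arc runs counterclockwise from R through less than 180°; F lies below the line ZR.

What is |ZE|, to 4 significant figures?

40.43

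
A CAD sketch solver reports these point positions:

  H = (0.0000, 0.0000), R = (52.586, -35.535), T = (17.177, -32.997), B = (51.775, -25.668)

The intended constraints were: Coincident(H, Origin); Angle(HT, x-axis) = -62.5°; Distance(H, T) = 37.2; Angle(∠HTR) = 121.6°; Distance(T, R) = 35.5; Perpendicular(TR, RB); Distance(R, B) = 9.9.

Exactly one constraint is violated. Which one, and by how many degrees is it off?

Perpendicular(TR, RB) — off by 8.80°.

H = (0.00, 0.00) ✓; HT at -62.50° ✓; |HT| = 37.20 ✓; ∠HTR = 121.6° ✓; |TR| = 35.50 ✓; ∠(TR, RB) = 98.80° ✗; |RB| = 9.900 ✓.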